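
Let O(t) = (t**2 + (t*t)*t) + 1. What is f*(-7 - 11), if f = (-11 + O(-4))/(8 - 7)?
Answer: 1044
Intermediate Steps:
O(t) = 1 + t**2 + t**3 (O(t) = (t**2 + t**2*t) + 1 = (t**2 + t**3) + 1 = 1 + t**2 + t**3)
f = -58 (f = (-11 + (1 + (-4)**2 + (-4)**3))/(8 - 7) = (-11 + (1 + 16 - 64))/1 = (-11 - 47)*1 = -58*1 = -58)
f*(-7 - 11) = -58*(-7 - 11) = -58*(-18) = 1044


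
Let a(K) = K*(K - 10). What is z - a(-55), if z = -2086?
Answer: -5661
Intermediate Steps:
a(K) = K*(-10 + K)
z - a(-55) = -2086 - (-55)*(-10 - 55) = -2086 - (-55)*(-65) = -2086 - 1*3575 = -2086 - 3575 = -5661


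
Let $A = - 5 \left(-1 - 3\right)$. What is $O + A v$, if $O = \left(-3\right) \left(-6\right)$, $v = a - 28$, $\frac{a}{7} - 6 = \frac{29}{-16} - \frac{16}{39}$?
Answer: $- \frac{2057}{156} \approx -13.186$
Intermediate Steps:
$A = 20$ ($A = \left(-5\right) \left(-4\right) = 20$)
$a = \frac{16499}{624}$ ($a = 42 + 7 \left(\frac{29}{-16} - \frac{16}{39}\right) = 42 + 7 \left(29 \left(- \frac{1}{16}\right) - \frac{16}{39}\right) = 42 + 7 \left(- \frac{29}{16} - \frac{16}{39}\right) = 42 + 7 \left(- \frac{1387}{624}\right) = 42 - \frac{9709}{624} = \frac{16499}{624} \approx 26.441$)
$v = - \frac{973}{624}$ ($v = \frac{16499}{624} - 28 = - \frac{973}{624} \approx -1.5593$)
$O = 18$
$O + A v = 18 + 20 \left(- \frac{973}{624}\right) = 18 - \frac{4865}{156} = - \frac{2057}{156}$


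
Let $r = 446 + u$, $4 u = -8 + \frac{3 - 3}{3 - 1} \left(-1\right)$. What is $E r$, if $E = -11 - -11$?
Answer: $0$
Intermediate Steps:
$u = -2$ ($u = \frac{-8 + \frac{3 - 3}{3 - 1} \left(-1\right)}{4} = \frac{-8 + \frac{0}{2} \left(-1\right)}{4} = \frac{-8 + 0 \cdot \frac{1}{2} \left(-1\right)}{4} = \frac{-8 + 0 \left(-1\right)}{4} = \frac{-8 + 0}{4} = \frac{1}{4} \left(-8\right) = -2$)
$E = 0$ ($E = -11 + 11 = 0$)
$r = 444$ ($r = 446 - 2 = 444$)
$E r = 0 \cdot 444 = 0$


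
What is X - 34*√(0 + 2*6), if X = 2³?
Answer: 8 - 68*√3 ≈ -109.78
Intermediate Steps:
X = 8
X - 34*√(0 + 2*6) = 8 - 34*√(0 + 2*6) = 8 - 34*√(0 + 12) = 8 - 68*√3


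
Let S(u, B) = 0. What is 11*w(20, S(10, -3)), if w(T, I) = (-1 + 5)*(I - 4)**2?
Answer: 704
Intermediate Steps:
w(T, I) = 4*(-4 + I)**2
11*w(20, S(10, -3)) = 11*(4*(-4 + 0)**2) = 11*(4*(-4)**2) = 11*(4*16) = 11*64 = 704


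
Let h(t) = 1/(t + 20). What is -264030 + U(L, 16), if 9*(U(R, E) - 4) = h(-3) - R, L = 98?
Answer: -4488627/17 ≈ -2.6404e+5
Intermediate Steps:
h(t) = 1/(20 + t)
U(R, E) = 613/153 - R/9 (U(R, E) = 4 + (1/(20 - 3) - R)/9 = 4 + (1/17 - R)/9 = 4 + (1/153 - R/9) = 613/153 - R/9)
-264030 + U(L, 16) = -264030 + (613/153 - 1/9*98) = -264030 + (613/153 - 98/9) = -264030 - 117/17 = -4488627/17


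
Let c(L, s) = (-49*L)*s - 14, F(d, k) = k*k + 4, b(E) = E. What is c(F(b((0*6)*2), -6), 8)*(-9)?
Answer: 141246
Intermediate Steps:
F(d, k) = 4 + k² (F(d, k) = k² + 4 = 4 + k²)
c(L, s) = -14 - 49*L*s (c(L, s) = -49*L*s - 14 = -14 - 49*L*s)
c(F(b((0*6)*2), -6), 8)*(-9) = (-14 - 49*(4 + (-6)²)*8)*(-9) = (-14 - 49*(4 + 36)*8)*(-9) = (-14 - 49*40*8)*(-9) = (-14 - 15680)*(-9) = -15694*(-9) = 141246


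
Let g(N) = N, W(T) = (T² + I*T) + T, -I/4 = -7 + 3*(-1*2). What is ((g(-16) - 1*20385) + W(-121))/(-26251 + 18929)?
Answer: 1739/1046 ≈ 1.6625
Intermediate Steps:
I = 52 (I = -4*(-7 + 3*(-1*2)) = -4*(-7 + 3*(-2)) = -4*(-7 - 6) = -4*(-13) = 52)
W(T) = T² + 53*T (W(T) = (T² + 52*T) + T = T² + 53*T)
((g(-16) - 1*20385) + W(-121))/(-26251 + 18929) = ((-16 - 1*20385) - 121*(53 - 121))/(-26251 + 18929) = ((-16 - 20385) - 121*(-68))/(-7322) = (-20401 + 8228)*(-1/7322) = -12173*(-1/7322) = 1739/1046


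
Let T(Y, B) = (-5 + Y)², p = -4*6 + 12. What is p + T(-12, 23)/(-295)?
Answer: -3829/295 ≈ -12.980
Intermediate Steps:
p = -12 (p = -24 + 12 = -12)
p + T(-12, 23)/(-295) = -12 + (-5 - 12)²/(-295) = -12 + (-17)²*(-1/295) = -12 + 289*(-1/295) = -12 - 289/295 = -3829/295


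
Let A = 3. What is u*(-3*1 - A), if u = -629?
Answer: 3774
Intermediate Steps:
u*(-3*1 - A) = -629*(-3*1 - 1*3) = -629*(-3 - 3) = -629*(-6) = 3774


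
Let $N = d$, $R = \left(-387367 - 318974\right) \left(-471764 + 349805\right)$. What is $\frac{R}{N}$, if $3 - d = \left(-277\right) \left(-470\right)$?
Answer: $- \frac{86144642019}{130187} \approx -6.617 \cdot 10^{5}$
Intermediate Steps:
$R = 86144642019$ ($R = \left(-706341\right) \left(-121959\right) = 86144642019$)
$d = -130187$ ($d = 3 - \left(-277\right) \left(-470\right) = 3 - 130190 = -130187$)
$N = -130187$
$\frac{R}{N} = \frac{86144642019}{-130187} = 86144642019 \left(- \frac{1}{130187}\right) = - \frac{86144642019}{130187}$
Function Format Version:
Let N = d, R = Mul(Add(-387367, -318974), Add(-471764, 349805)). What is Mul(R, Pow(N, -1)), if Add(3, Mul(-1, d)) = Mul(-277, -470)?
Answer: Rational(-86144642019, 130187) ≈ -6.6170e+5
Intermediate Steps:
R = 86144642019 (R = Mul(-706341, -121959) = 86144642019)
d = -130187 (d = Add(3, Mul(-1, Mul(-277, -470))) = Add(3, Mul(-1, 130190)) = Add(3, -130190) = -130187)
N = -130187
Mul(R, Pow(N, -1)) = Mul(86144642019, Pow(-130187, -1)) = Mul(86144642019, Rational(-1, 130187)) = Rational(-86144642019, 130187)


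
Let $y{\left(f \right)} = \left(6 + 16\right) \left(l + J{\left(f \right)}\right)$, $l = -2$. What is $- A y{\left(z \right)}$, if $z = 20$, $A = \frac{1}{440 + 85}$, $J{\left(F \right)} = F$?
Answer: $- \frac{132}{175} \approx -0.75429$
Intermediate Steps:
$A = \frac{1}{525} \approx 0.0019048$
$y{\left(f \right)} = -44 + 22 f$ ($y{\left(f \right)} = \left(6 + 16\right) \left(-2 + f\right) = 22 \left(-2 + f\right) = -44 + 22 f$)
$- A y{\left(z \right)} = \left(-1\right) \frac{1}{525} \left(-44 + 22 \cdot 20\right) = - \frac{-44 + 440}{525} = \left(- \frac{1}{525}\right) 396 = - \frac{132}{175}$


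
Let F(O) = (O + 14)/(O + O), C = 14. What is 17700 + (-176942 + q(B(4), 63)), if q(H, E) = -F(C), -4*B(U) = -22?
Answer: -159243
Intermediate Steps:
B(U) = 11/2 (B(U) = -¼*(-22) = 11/2)
F(O) = (14 + O)/(2*O) (F(O) = (14 + O)/((2*O)) = (14 + O)*(1/(2*O)) = (14 + O)/(2*O))
q(H, E) = -1 (q(H, E) = -(14 + 14)/(2*14) = -28/(2*14) = -1*1 = -1)
17700 + (-176942 + q(B(4), 63)) = 17700 + (-176942 - 1) = 17700 - 176943 = -159243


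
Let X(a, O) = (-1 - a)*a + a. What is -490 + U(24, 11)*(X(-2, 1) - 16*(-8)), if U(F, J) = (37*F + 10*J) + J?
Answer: 124626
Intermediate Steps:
X(a, O) = a + a*(-1 - a) (X(a, O) = a*(-1 - a) + a = a + a*(-1 - a))
U(F, J) = 11*J + 37*F (U(F, J) = (10*J + 37*F) + J = 11*J + 37*F)
-490 + U(24, 11)*(X(-2, 1) - 16*(-8)) = -490 + (11*11 + 37*24)*(-1*(-2)**2 - 16*(-8)) = -490 + (121 + 888)*(-1*4 + 128) = -490 + 1009*(-4 + 128) = -490 + 1009*124 = -490 + 125116 = 124626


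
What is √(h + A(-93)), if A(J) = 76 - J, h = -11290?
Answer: I*√11121 ≈ 105.46*I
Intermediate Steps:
√(h + A(-93)) = √(-11290 + (76 - 1*(-93))) = √(-11290 + (76 + 93)) = √(-11290 + 169) = √(-11121) = I*√11121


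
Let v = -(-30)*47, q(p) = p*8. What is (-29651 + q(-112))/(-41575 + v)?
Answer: 30547/40165 ≈ 0.76054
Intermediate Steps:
q(p) = 8*p
v = 1410 (v = -1*(-1410) = 1410)
(-29651 + q(-112))/(-41575 + v) = (-29651 + 8*(-112))/(-41575 + 1410) = (-29651 - 896)/(-40165) = -30547*(-1/40165) = 30547/40165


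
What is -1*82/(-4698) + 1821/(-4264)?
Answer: -4102705/10016136 ≈ -0.40961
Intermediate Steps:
-1*82/(-4698) + 1821/(-4264) = -82*(-1/4698) + 1821*(-1/4264) = 41/2349 - 1821/4264 = -4102705/10016136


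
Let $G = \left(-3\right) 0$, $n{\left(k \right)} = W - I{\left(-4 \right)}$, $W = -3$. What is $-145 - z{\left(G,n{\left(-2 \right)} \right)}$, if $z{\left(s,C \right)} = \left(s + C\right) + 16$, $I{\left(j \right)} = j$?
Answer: $-162$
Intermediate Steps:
$n{\left(k \right)} = 1$ ($n{\left(k \right)} = -3 - -4 = -3 + 4 = 1$)
$G = 0$
$z{\left(s,C \right)} = 16 + C + s$ ($z{\left(s,C \right)} = \left(C + s\right) + 16 = 16 + C + s$)
$-145 - z{\left(G,n{\left(-2 \right)} \right)} = -145 - \left(16 + 1 + 0\right) = -145 - 17 = -162$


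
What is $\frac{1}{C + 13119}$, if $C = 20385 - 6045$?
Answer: $\frac{1}{27459} \approx 3.6418 \cdot 10^{-5}$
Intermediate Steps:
$C = 14340$ ($C = 20385 - 6045 = 14340$)
$\frac{1}{C + 13119} = \frac{1}{14340 + 13119} = \frac{1}{27459}$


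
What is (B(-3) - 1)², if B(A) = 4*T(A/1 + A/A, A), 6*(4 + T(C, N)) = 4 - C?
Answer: 169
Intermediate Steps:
T(C, N) = -10/3 - C/6 (T(C, N) = -4 + (4 - C)/6 = -4 + (⅔ - C/6) = -10/3 - C/6)
B(A) = -14 - 2*A/3 (B(A) = 4*(-10/3 - (A/1 + A/A)/6) = 4*(-10/3 - (A*1 + 1)/6) = 4*(-10/3 - (A + 1)/6) = 4*(-10/3 - (1 + A)/6) = 4*(-10/3 + (-⅙ - A/6)) = 4*(-7/2 - A/6) = -14 - 2*A/3)
(B(-3) - 1)² = ((-14 - ⅔*(-3)) - 1)² = ((-14 + 2) - 1)² = (-12 - 1)² = (-13)² = 169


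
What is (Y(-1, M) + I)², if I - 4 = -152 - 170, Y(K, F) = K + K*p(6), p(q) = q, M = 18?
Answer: 105625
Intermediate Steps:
Y(K, F) = 7*K (Y(K, F) = K + K*6 = K + 6*K = 7*K)
I = -318 (I = 4 + (-152 - 170) = 4 - 322 = -318)
(Y(-1, M) + I)² = (7*(-1) - 318)² = (-7 - 318)² = (-325)² = 105625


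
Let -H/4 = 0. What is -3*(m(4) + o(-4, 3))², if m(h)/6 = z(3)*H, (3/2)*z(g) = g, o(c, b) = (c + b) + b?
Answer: -12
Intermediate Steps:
H = 0 (H = -4*0 = 0)
o(c, b) = c + 2*b (o(c, b) = (b + c) + b = c + 2*b)
z(g) = 2*g/3
m(h) = 0 (m(h) = 6*(((⅔)*3)*0) = 6*(2*0) = 6*0 = 0)
-3*(m(4) + o(-4, 3))² = -3*(0 + (-4 + 2*3))² = -3*(0 + (-4 + 6))² = -3*(0 + 2)² = -3*2² = -3*4 = -12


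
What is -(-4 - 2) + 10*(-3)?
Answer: -24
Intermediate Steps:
-(-4 - 2) + 10*(-3) = -1*(-6) - 30 = 6 - 30 = -24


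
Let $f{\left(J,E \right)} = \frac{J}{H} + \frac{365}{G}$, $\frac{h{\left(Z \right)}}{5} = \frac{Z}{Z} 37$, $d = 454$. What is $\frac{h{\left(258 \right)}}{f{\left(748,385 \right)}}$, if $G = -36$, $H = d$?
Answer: $- \frac{1511820}{69391} \approx -21.787$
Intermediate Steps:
$h{\left(Z \right)} = 185$ ($h{\left(Z \right)} = 5 \frac{Z}{Z} 37 = 5 \cdot 1 \cdot 37 = 5 \cdot 37 = 185$)
$H = 454$
$f{\left(J,E \right)} = - \frac{365}{36} + \frac{J}{454}$ ($f{\left(J,E \right)} = \frac{J}{454} + \frac{365}{-36} = J \frac{1}{454} + 365 \left(- \frac{1}{36}\right) = \frac{J}{454} - \frac{365}{36} = - \frac{365}{36} + \frac{J}{454}$)
$\frac{h{\left(258 \right)}}{f{\left(748,385 \right)}} = \frac{185}{- \frac{365}{36} + \frac{1}{454} \cdot 748} = \frac{185}{- \frac{365}{36} + \frac{374}{227}} = \frac{185}{- \frac{69391}{8172}} = 185 \left(- \frac{8172}{69391}\right) = - \frac{1511820}{69391}$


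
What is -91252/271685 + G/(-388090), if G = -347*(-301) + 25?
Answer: -1275949280/2108764633 ≈ -0.60507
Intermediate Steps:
G = 104472 (G = 104447 + 25 = 104472)
-91252/271685 + G/(-388090) = -91252/271685 + 104472/(-388090) = -91252*1/271685 + 104472*(-1/388090) = -91252/271685 - 52236/194045 = -1275949280/2108764633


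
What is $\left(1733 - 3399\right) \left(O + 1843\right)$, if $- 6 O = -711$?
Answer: $-3267859$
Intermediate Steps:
$O = \frac{237}{2}$ ($O = \left(- \frac{1}{6}\right) \left(-711\right) = \frac{237}{2} \approx 118.5$)
$\left(1733 - 3399\right) \left(O + 1843\right) = \left(1733 - 3399\right) \left(\frac{237}{2} + 1843\right) = \left(-1666\right) \frac{3923}{2} = -3267859$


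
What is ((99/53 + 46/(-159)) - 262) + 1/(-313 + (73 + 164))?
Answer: -3147091/12084 ≈ -260.43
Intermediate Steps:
((99/53 + 46/(-159)) - 262) + 1/(-313 + (73 + 164)) = ((99*(1/53) + 46*(-1/159)) - 262) + 1/(-313 + 237) = ((99/53 - 46/159) - 262) + 1/(-76) = (251/159 - 262) - 1/76 = -41407/159 - 1/76 = -3147091/12084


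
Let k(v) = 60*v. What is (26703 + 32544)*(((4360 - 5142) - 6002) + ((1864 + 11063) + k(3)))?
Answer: 374618781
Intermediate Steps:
(26703 + 32544)*(((4360 - 5142) - 6002) + ((1864 + 11063) + k(3))) = (26703 + 32544)*(((4360 - 5142) - 6002) + ((1864 + 11063) + 60*3)) = 59247*((-782 - 6002) + (12927 + 180)) = 59247*(-6784 + 13107) = 59247*6323 = 374618781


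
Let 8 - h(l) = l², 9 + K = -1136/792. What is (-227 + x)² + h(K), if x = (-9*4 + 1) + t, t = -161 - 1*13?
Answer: 1862142215/9801 ≈ 1.9000e+5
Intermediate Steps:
t = -174 (t = -161 - 13 = -174)
x = -209 (x = (-9*4 + 1) - 174 = (-36 + 1) - 174 = -35 - 174 = -209)
K = -1033/99 (K = -9 - 1136/792 = -9 - 1136*1/792 = -9 - 142/99 = -1033/99 ≈ -10.434)
h(l) = 8 - l²
(-227 + x)² + h(K) = (-227 - 209)² + (8 - (-1033/99)²) = (-436)² + (8 - 1*1067089/9801) = 190096 + (8 - 1067089/9801) = 190096 - 988681/9801 = 1862142215/9801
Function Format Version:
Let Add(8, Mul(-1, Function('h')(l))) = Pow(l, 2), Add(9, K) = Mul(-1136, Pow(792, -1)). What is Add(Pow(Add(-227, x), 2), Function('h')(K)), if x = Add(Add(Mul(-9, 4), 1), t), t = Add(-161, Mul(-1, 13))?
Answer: Rational(1862142215, 9801) ≈ 1.9000e+5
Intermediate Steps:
t = -174 (t = Add(-161, -13) = -174)
x = -209 (x = Add(Add(Mul(-9, 4), 1), -174) = Add(Add(-36, 1), -174) = Add(-35, -174) = -209)
K = Rational(-1033, 99) (K = Add(-9, Mul(-1136, Pow(792, -1))) = Add(-9, Mul(-1136, Rational(1, 792))) = Add(-9, Rational(-142, 99)) = Rational(-1033, 99) ≈ -10.434)
Function('h')(l) = Add(8, Mul(-1, Pow(l, 2)))
Add(Pow(Add(-227, x), 2), Function('h')(K)) = Add(Pow(Add(-227, -209), 2), Add(8, Mul(-1, Pow(Rational(-1033, 99), 2)))) = Add(Pow(-436, 2), Add(8, Mul(-1, Rational(1067089, 9801)))) = Add(190096, Add(8, Rational(-1067089, 9801))) = Add(190096, Rational(-988681, 9801)) = Rational(1862142215, 9801)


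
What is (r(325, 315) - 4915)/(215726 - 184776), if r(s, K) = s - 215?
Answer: -961/6190 ≈ -0.15525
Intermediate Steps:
r(s, K) = -215 + s
(r(325, 315) - 4915)/(215726 - 184776) = ((-215 + 325) - 4915)/(215726 - 184776) = (110 - 4915)/30950 = -4805*1/30950 = -961/6190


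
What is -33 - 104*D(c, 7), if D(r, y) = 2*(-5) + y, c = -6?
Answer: 279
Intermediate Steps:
D(r, y) = -10 + y
-33 - 104*D(c, 7) = -33 - 104*(-10 + 7) = -33 - 104*(-3) = -33 + 312 = 279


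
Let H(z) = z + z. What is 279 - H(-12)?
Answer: 303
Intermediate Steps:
H(z) = 2*z
279 - H(-12) = 279 - 2*(-12) = 279 - 1*(-24) = 279 + 24 = 303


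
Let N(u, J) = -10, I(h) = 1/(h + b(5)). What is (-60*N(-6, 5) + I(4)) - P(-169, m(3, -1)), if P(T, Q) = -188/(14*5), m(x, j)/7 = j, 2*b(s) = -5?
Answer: 63352/105 ≈ 603.35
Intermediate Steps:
b(s) = -5/2 (b(s) = (½)*(-5) = -5/2)
m(x, j) = 7*j
P(T, Q) = -94/35 (P(T, Q) = -188/70 = -188*1/70 = -94/35)
I(h) = 1/(-5/2 + h) (I(h) = 1/(h - 5/2) = 1/(-5/2 + h))
(-60*N(-6, 5) + I(4)) - P(-169, m(3, -1)) = (-60*(-10) + 2/(-5 + 2*4)) - 1*(-94/35) = (600 + 2/(-5 + 8)) + 94/35 = (600 + 2/3) + 94/35 = (600 + 2*(⅓)) + 94/35 = (600 + ⅔) + 94/35 = 1802/3 + 94/35 = 63352/105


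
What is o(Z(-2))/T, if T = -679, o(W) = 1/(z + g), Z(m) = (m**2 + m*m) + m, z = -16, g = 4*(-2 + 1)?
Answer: 1/13580 ≈ 7.3638e-5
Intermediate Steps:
g = -4 (g = 4*(-1) = -4)
Z(m) = m + 2*m**2 (Z(m) = (m**2 + m**2) + m = 2*m**2 + m = m + 2*m**2)
o(W) = -1/20 (o(W) = 1/(-16 - 4) = 1/(-20) = -1/20)
o(Z(-2))/T = -1/20/(-679) = -1/20*(-1/679) = 1/13580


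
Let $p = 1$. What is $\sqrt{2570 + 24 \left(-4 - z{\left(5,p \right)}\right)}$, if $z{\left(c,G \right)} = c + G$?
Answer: $\sqrt{2330} \approx 48.27$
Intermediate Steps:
$z{\left(c,G \right)} = G + c$
$\sqrt{2570 + 24 \left(-4 - z{\left(5,p \right)}\right)} = \sqrt{2570 + 24 \left(-4 - \left(1 + 5\right)\right)} = \sqrt{2570 + 24 \left(-4 - 6\right)} = \sqrt{2570 + 24 \left(-10\right)} = \sqrt{2570 - 240} = \sqrt{2330}$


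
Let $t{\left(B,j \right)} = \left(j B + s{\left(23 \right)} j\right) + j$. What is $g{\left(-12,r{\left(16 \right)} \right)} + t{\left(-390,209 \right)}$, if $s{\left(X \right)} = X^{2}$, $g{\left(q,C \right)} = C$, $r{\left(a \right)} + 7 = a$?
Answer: $29269$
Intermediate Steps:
$r{\left(a \right)} = -7 + a$
$t{\left(B,j \right)} = 530 j + B j$ ($t{\left(B,j \right)} = \left(j B + 23^{2} j\right) + j = \left(B j + 529 j\right) + j = \left(529 j + B j\right) + j = 530 j + B j$)
$g{\left(-12,r{\left(16 \right)} \right)} + t{\left(-390,209 \right)} = \left(-7 + 16\right) + 209 \left(530 - 390\right) = 9 + 209 \cdot 140 = 9 + 29260 = 29269$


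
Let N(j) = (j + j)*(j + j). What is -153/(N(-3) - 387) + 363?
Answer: 14174/39 ≈ 363.44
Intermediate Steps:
N(j) = 4*j² (N(j) = (2*j)*(2*j) = 4*j²)
-153/(N(-3) - 387) + 363 = -153/(4*(-3)² - 387) + 363 = -153/(4*9 - 387) + 363 = -153/(36 - 387) + 363 = -153/(-351) + 363 = -153*(-1/351) + 363 = 17/39 + 363 = 14174/39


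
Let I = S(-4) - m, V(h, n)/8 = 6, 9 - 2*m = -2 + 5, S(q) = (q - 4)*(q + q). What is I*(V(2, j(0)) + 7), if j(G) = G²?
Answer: 3355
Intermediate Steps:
S(q) = 2*q*(-4 + q) (S(q) = (-4 + q)*(2*q) = 2*q*(-4 + q))
m = 3 (m = 9/2 - (-2 + 5)/2 = 9/2 - ½*3 = 9/2 - 3/2 = 3)
V(h, n) = 48 (V(h, n) = 8*6 = 48)
I = 61 (I = 2*(-4)*(-4 - 4) - 1*3 = 2*(-4)*(-8) - 3 = 64 - 3 = 61)
I*(V(2, j(0)) + 7) = 61*(48 + 7) = 61*55 = 3355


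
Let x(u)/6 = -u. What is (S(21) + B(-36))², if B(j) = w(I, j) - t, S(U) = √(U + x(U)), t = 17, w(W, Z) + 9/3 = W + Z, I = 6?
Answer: (50 - I*√105)² ≈ 2395.0 - 1024.7*I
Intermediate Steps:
w(W, Z) = -3 + W + Z (w(W, Z) = -3 + (W + Z) = -3 + W + Z)
x(u) = -6*u (x(u) = 6*(-u) = -6*u)
S(U) = √5*√(-U) (S(U) = √(U - 6*U) = √(-5*U) = √5*√(-U))
B(j) = -14 + j (B(j) = (-3 + 6 + j) - 1*17 = (3 + j) - 17 = -14 + j)
(S(21) + B(-36))² = (√5*√(-1*21) + (-14 - 36))² = (√5*√(-21) - 50)² = (√5*(I*√21) - 50)² = (I*√105 - 50)² = (-50 + I*√105)²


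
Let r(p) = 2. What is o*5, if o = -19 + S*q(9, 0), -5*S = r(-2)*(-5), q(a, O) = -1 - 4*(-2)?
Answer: -25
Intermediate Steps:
q(a, O) = 7 (q(a, O) = -1 + 8 = 7)
S = 2 (S = -2*(-5)/5 = -1/5*(-10) = 2)
o = -5 (o = -19 + 2*7 = -19 + 14 = -5)
o*5 = -5*5 = -25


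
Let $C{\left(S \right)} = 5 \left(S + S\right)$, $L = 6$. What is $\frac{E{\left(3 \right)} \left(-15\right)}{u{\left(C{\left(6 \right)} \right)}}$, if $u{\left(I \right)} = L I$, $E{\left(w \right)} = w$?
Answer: $- \frac{1}{8} \approx -0.125$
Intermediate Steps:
$C{\left(S \right)} = 10 S$ ($C{\left(S \right)} = 5 \cdot 2 S = 10 S$)
$u{\left(I \right)} = 6 I$
$\frac{E{\left(3 \right)} \left(-15\right)}{u{\left(C{\left(6 \right)} \right)}} = \frac{3 \left(-15\right)}{6 \cdot 10 \cdot 6} = - \frac{45}{6 \cdot 60} = - \frac{45}{360} = \left(-45\right) \frac{1}{360} = - \frac{1}{8}$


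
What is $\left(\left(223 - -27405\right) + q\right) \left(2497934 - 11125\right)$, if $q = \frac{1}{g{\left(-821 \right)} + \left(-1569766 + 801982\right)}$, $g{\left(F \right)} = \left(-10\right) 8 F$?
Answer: $\frac{3710649833089123}{54008} \approx 6.8706 \cdot 10^{10}$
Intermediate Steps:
$g{\left(F \right)} = - 80 F$
$q = - \frac{1}{702104}$ ($q = \frac{1}{\left(-80\right) \left(-821\right) + \left(-1569766 + 801982\right)} = \frac{1}{65680 - 767784} = \frac{1}{-702104} = - \frac{1}{702104} \approx -1.4243 \cdot 10^{-6}$)
$\left(\left(223 - -27405\right) + q\right) \left(2497934 - 11125\right) = \left(\left(223 - -27405\right) - \frac{1}{702104}\right) \left(2497934 - 11125\right) = \left(\left(223 + 27405\right) - \frac{1}{702104}\right) 2486809 = \left(27628 - \frac{1}{702104}\right) 2486809 = \frac{19397729311}{702104} \cdot 2486809 = \frac{3710649833089123}{54008}$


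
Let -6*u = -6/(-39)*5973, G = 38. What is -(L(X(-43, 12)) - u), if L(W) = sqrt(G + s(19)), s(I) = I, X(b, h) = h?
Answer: -1991/13 - sqrt(57) ≈ -160.70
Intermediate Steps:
L(W) = sqrt(57) (L(W) = sqrt(38 + 19) = sqrt(57))
u = -1991/13 (u = -(-6/(-39))*5973/6 = -(-6*(-1/39))*5973/6 = -5973/39 = -1/6*11946/13 = -1991/13 ≈ -153.15)
-(L(X(-43, 12)) - u) = -(sqrt(57) - 1*(-1991/13)) = -(sqrt(57) + 1991/13) = -(1991/13 + sqrt(57)) = -1991/13 - sqrt(57)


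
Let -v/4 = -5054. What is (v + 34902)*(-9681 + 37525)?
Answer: 1534705592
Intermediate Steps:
v = 20216 (v = -4*(-5054) = 20216)
(v + 34902)*(-9681 + 37525) = (20216 + 34902)*(-9681 + 37525) = 55118*27844 = 1534705592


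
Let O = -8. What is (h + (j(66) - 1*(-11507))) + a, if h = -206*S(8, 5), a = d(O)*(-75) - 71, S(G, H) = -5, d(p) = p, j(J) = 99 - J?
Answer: 13099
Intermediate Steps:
a = 529 (a = -8*(-75) - 71 = 600 - 71 = 529)
h = 1030 (h = -206*(-5) = 1030)
(h + (j(66) - 1*(-11507))) + a = (1030 + ((99 - 1*66) - 1*(-11507))) + 529 = (1030 + ((99 - 66) + 11507)) + 529 = (1030 + (33 + 11507)) + 529 = (1030 + 11540) + 529 = 12570 + 529 = 13099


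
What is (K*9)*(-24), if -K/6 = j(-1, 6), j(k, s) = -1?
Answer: -1296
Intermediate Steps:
K = 6 (K = -6*(-1) = 6)
(K*9)*(-24) = (6*9)*(-24) = 54*(-24) = -1296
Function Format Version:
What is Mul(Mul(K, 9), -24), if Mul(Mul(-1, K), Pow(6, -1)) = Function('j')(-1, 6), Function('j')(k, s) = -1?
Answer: -1296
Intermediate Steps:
K = 6 (K = Mul(-6, -1) = 6)
Mul(Mul(K, 9), -24) = Mul(Mul(6, 9), -24) = Mul(54, -24) = -1296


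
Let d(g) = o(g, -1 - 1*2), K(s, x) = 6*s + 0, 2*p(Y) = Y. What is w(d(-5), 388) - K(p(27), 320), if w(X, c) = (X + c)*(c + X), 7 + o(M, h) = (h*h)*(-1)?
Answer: 138303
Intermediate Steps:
p(Y) = Y/2
K(s, x) = 6*s
o(M, h) = -7 - h**2 (o(M, h) = -7 + (h*h)*(-1) = -7 + h**2*(-1) = -7 - h**2)
d(g) = -16 (d(g) = -7 - (-1 - 1*2)**2 = -7 - (-1 - 2)**2 = -7 - 1*(-3)**2 = -7 - 1*9 = -7 - 9 = -16)
w(X, c) = (X + c)**2 (w(X, c) = (X + c)*(X + c) = (X + c)**2)
w(d(-5), 388) - K(p(27), 320) = (-16 + 388)**2 - 6*(1/2)*27 = 372**2 - 6*27/2 = 138384 - 1*81 = 138384 - 81 = 138303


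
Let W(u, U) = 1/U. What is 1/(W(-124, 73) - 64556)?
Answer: -73/4712587 ≈ -1.5490e-5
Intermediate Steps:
1/(W(-124, 73) - 64556) = 1/(1/73 - 64556) = 1/(-4712587/73) = -73/4712587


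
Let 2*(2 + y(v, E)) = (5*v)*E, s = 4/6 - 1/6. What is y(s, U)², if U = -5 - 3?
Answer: 144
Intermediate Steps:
s = ½ (s = 4*(⅙) - 1*⅙ = ⅔ - ⅙ = ½ ≈ 0.50000)
U = -8
y(v, E) = -2 + 5*E*v/2 (y(v, E) = -2 + ((5*v)*E)/2 = -2 + (5*E*v)/2 = -2 + 5*E*v/2)
y(s, U)² = (-2 + (5/2)*(-8)*(½))² = (-2 - 10)² = (-12)² = 144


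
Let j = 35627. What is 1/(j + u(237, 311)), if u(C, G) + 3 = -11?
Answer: 1/35613 ≈ 2.8080e-5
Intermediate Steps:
u(C, G) = -14 (u(C, G) = -3 - 11 = -14)
1/(j + u(237, 311)) = 1/(35627 - 14) = 1/35613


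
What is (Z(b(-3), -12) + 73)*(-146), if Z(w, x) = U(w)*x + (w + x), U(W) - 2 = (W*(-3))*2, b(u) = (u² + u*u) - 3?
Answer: -165272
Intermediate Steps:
b(u) = -3 + 2*u² (b(u) = (u² + u²) - 3 = 2*u² - 3 = -3 + 2*u²)
U(W) = 2 - 6*W (U(W) = 2 + (W*(-3))*2 = 2 - 3*W*2 = 2 - 6*W)
Z(w, x) = w + x + x*(2 - 6*w) (Z(w, x) = (2 - 6*w)*x + (w + x) = x*(2 - 6*w) + (w + x) = w + x + x*(2 - 6*w))
(Z(b(-3), -12) + 73)*(-146) = (((-3 + 2*(-3)²) + 3*(-12) - 6*(-3 + 2*(-3)²)*(-12)) + 73)*(-146) = (((-3 + 2*9) - 36 - 6*(-3 + 2*9)*(-12)) + 73)*(-146) = (((-3 + 18) - 36 - 6*(-3 + 18)*(-12)) + 73)*(-146) = ((15 - 36 - 6*15*(-12)) + 73)*(-146) = ((15 - 36 + 1080) + 73)*(-146) = (1059 + 73)*(-146) = 1132*(-146) = -165272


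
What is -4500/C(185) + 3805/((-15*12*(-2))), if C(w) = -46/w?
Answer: 29987503/1656 ≈ 18108.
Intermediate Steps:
-4500/C(185) + 3805/((-15*12*(-2))) = -4500/((-46/185)) + 3805/((-15*12*(-2))) = -4500/((-46*1/185)) + 3805/((-180*(-2))) = -4500/(-46/185) + 3805/360 = -4500*(-185/46) + 3805*(1/360) = 416250/23 + 761/72 = 29987503/1656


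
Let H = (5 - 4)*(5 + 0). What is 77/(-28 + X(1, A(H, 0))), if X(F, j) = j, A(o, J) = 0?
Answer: -11/4 ≈ -2.7500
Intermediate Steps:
H = 5 (H = 1*5 = 5)
77/(-28 + X(1, A(H, 0))) = 77/(-28 + 0) = 77/(-28) = -1/28*77 = -11/4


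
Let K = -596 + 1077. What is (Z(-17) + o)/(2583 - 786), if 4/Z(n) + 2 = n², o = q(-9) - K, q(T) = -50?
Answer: -152393/515739 ≈ -0.29548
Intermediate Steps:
K = 481
o = -531 (o = -50 - 1*481 = -50 - 481 = -531)
Z(n) = 4/(-2 + n²)
(Z(-17) + o)/(2583 - 786) = (4/(-2 + (-17)²) - 531)/(2583 - 786) = (4/(-2 + 289) - 531)/1797 = (4/287 - 531)*(1/1797) = -152393/287*1/1797 = -152393/515739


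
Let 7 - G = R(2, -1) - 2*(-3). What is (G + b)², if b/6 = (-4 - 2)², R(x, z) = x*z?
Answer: 47961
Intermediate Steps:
G = 3 (G = 7 - (2*(-1) - 2*(-3)) = 7 - (-2 - 1*(-6)) = 7 - (-2 + 6) = 7 - 1*4 = 7 - 4 = 3)
b = 216 (b = 6*(-4 - 2)² = 6*(-6)² = 6*36 = 216)
(G + b)² = (3 + 216)² = 219² = 47961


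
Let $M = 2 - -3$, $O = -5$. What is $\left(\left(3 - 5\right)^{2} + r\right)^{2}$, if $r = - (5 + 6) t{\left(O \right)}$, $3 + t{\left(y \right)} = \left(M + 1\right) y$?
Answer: $134689$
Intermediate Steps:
$M = 5$ ($M = 2 + 3 = 5$)
$t{\left(y \right)} = -3 + 6 y$ ($t{\left(y \right)} = -3 + \left(5 + 1\right) y = -3 + 6 y$)
$r = 363$ ($r = - (5 + 6) \left(-3 + 6 \left(-5\right)\right) = \left(-1\right) 11 \left(-3 - 30\right) = \left(-11\right) \left(-33\right) = 363$)
$\left(\left(3 - 5\right)^{2} + r\right)^{2} = \left(\left(3 - 5\right)^{2} + 363\right)^{2} = \left(\left(-2\right)^{2} + 363\right)^{2} = \left(4 + 363\right)^{2} = 367^{2} = 134689$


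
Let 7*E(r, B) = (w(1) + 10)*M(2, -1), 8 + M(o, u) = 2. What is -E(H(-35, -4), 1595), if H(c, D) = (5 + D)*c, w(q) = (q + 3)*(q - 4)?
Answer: -12/7 ≈ -1.7143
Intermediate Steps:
M(o, u) = -6 (M(o, u) = -8 + 2 = -6)
w(q) = (-4 + q)*(3 + q) (w(q) = (3 + q)*(-4 + q) = (-4 + q)*(3 + q))
H(c, D) = c*(5 + D)
E(r, B) = 12/7 (E(r, B) = (((-12 + 1² - 1*1) + 10)*(-6))/7 = (((-12 + 1 - 1) + 10)*(-6))/7 = ((-12 + 10)*(-6))/7 = (-2*(-6))/7 = (⅐)*12 = 12/7)
-E(H(-35, -4), 1595) = -1*12/7 = -12/7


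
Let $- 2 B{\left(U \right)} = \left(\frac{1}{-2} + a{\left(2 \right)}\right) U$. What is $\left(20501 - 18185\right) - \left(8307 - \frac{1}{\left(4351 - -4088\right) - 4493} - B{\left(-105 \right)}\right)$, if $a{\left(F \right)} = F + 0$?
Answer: $- \frac{46659475}{7892} \approx -5912.3$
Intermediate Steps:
$a{\left(F \right)} = F$
$B{\left(U \right)} = - \frac{3 U}{4}$ ($B{\left(U \right)} = - \frac{\left(\frac{1}{-2} + 2\right) U}{2} = - \frac{\left(- \frac{1}{2} + 2\right) U}{2} = - \frac{\frac{3}{2} U}{2} = - \frac{3 U}{4}$)
$\left(20501 - 18185\right) - \left(8307 - \frac{1}{\left(4351 - -4088\right) - 4493} - B{\left(-105 \right)}\right) = \left(20501 - 18185\right) - \left(\frac{32913}{4} - \frac{1}{\left(4351 - -4088\right) - 4493}\right) = 2316 + \left(\left(-8307 + \frac{1}{\left(4351 + 4088\right) - 4493}\right) + \frac{315}{4}\right) = 2316 + \left(\left(-8307 + \frac{1}{8439 - 4493}\right) + \frac{315}{4}\right) = 2316 + \left(\left(-8307 + \frac{1}{3946}\right) + \frac{315}{4}\right) = 2316 + \left(- \frac{32779421}{3946} + \frac{315}{4}\right) = 2316 - \frac{64937347}{7892} = - \frac{46659475}{7892}$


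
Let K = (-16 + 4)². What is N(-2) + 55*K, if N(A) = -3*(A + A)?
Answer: 7932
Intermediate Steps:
N(A) = -6*A
K = 144 (K = (-12)² = 144)
N(-2) + 55*K = -6*(-2) + 55*144 = 12 + 7920 = 7932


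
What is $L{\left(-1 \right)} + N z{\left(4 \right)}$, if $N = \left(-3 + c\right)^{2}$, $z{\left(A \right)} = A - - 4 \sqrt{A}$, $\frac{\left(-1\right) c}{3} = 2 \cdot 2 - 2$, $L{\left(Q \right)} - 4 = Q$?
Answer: $975$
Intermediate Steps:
$L{\left(Q \right)} = 4 + Q$
$c = -6$ ($c = - 3 \left(2 \cdot 2 - 2\right) = - 3 \left(4 - 2\right) = \left(-3\right) 2 = -6$)
$z{\left(A \right)} = A + 4 \sqrt{A}$
$N = 81$ ($N = \left(-3 - 6\right)^{2} = \left(-9\right)^{2} = 81$)
$L{\left(-1 \right)} + N z{\left(4 \right)} = \left(4 - 1\right) + 81 \left(4 + 4 \sqrt{4}\right) = 3 + 81 \left(4 + 4 \cdot 2\right) = 3 + 81 \left(4 + 8\right) = 3 + 81 \cdot 12 = 3 + 972 = 975$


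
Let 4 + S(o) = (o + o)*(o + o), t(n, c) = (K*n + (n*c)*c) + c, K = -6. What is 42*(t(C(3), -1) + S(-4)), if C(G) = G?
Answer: 1848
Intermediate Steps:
t(n, c) = c - 6*n + n*c² (t(n, c) = (-6*n + (n*c)*c) + c = (-6*n + (c*n)*c) + c = (-6*n + n*c²) + c = c - 6*n + n*c²)
S(o) = -4 + 4*o² (S(o) = -4 + (o + o)*(o + o) = -4 + (2*o)*(2*o) = -4 + 4*o²)
42*(t(C(3), -1) + S(-4)) = 42*((-1 - 6*3 + 3*(-1)²) + (-4 + 4*(-4)²)) = 42*((-1 - 18 + 3*1) + (-4 + 4*16)) = 42*((-1 - 18 + 3) + (-4 + 64)) = 42*(-16 + 60) = 42*44 = 1848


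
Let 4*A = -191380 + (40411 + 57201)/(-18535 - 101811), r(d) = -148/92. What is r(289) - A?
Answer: 132429058977/2767958 ≈ 47844.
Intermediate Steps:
r(d) = -37/23 (r(d) = -148*1/92 = -37/23)
A = -5757978773/120346 (A = (-191380 + (40411 + 57201)/(-18535 - 101811))/4 = (-191380 + 97612/(-120346))/4 = (-191380 + 97612*(-1/120346))/4 = (-191380 - 48806/60173)/4 = (¼)*(-11515957546/60173) = -5757978773/120346 ≈ -47845.)
r(289) - A = -37/23 - 1*(-5757978773/120346) = -37/23 + 5757978773/120346 = 132429058977/2767958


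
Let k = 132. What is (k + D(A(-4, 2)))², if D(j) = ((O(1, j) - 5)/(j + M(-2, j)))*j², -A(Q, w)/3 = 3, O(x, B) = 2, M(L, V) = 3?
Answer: 119025/4 ≈ 29756.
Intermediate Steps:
A(Q, w) = -9 (A(Q, w) = -3*3 = -9)
D(j) = -3*j²/(3 + j) (D(j) = ((2 - 5)/(j + 3))*j² = (-3/(3 + j))*j² = -3*j²/(3 + j))
(k + D(A(-4, 2)))² = (132 - 3*(-9)²/(3 - 9))² = (132 - 3*81/(-6))² = (132 - 3*81*(-⅙))² = (132 + 81/2)² = (345/2)² = 119025/4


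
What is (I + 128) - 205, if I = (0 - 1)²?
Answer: -76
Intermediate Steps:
I = 1 (I = (-1)² = 1)
(I + 128) - 205 = (1 + 128) - 205 = 129 - 205 = -76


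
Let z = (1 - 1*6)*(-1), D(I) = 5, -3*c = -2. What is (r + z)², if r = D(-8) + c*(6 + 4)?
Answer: 2500/9 ≈ 277.78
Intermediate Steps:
c = ⅔ (c = -⅓*(-2) = ⅔ ≈ 0.66667)
r = 35/3 (r = 5 + 2*(6 + 4)/3 = 5 + (⅔)*10 = 5 + 20/3 = 35/3 ≈ 11.667)
z = 5 (z = (1 - 6)*(-1) = -5*(-1) = 5)
(r + z)² = (35/3 + 5)² = (50/3)² = 2500/9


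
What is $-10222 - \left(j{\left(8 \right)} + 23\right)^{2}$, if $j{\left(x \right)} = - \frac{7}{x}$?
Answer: $- \frac{685537}{64} \approx -10712.0$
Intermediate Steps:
$-10222 - \left(j{\left(8 \right)} + 23\right)^{2} = -10222 - \left(- \frac{7}{8} + 23\right)^{2} = -10222 - \left(\frac{177}{8}\right)^{2} = -10222 - \frac{31329}{64} = - \frac{685537}{64}$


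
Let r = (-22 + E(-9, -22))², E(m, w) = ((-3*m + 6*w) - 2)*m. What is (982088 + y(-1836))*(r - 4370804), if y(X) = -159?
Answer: -3422339728067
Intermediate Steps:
E(m, w) = m*(-2 - 3*m + 6*w) (E(m, w) = (-2 - 3*m + 6*w)*m = m*(-2 - 3*m + 6*w))
r = 885481 (r = (-22 - 9*(-2 - 3*(-9) + 6*(-22)))² = (-22 - 9*(-2 + 27 - 132))² = (-22 - 9*(-107))² = (-22 + 963)² = 941² = 885481)
(982088 + y(-1836))*(r - 4370804) = (982088 - 159)*(885481 - 4370804) = 981929*(-3485323) = -3422339728067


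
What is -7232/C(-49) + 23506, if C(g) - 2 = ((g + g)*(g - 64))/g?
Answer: 164768/7 ≈ 23538.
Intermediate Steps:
C(g) = -126 + 2*g (C(g) = 2 + ((g + g)*(g - 64))/g = 2 + ((2*g)*(-64 + g))/g = 2 + (2*g*(-64 + g))/g = 2 + (-128 + 2*g) = -126 + 2*g)
-7232/C(-49) + 23506 = -7232/(-126 + 2*(-49)) + 23506 = -7232/(-126 - 98) + 23506 = -7232/(-224) + 23506 = -7232*(-1/224) + 23506 = 226/7 + 23506 = 164768/7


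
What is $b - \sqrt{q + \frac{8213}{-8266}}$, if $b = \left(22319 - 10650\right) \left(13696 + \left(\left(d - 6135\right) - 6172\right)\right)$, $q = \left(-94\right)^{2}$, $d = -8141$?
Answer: $-78789088 - \frac{\sqrt{603667327358}}{8266} \approx -7.8789 \cdot 10^{7}$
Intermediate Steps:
$q = 8836$
$b = -78789088$ ($b = \left(22319 - 10650\right) \left(13696 - 20448\right) = 11669 \left(13696 - 20448\right) = 11669 \left(-6752\right) = -78789088$)
$b - \sqrt{q + \frac{8213}{-8266}} = -78789088 - \sqrt{8836 + \frac{8213}{-8266}} = -78789088 - \sqrt{8836 + 8213 \left(- \frac{1}{8266}\right)} = -78789088 - \sqrt{8836 - \frac{8213}{8266}} = -78789088 - \sqrt{\frac{73030163}{8266}} = -78789088 - \frac{\sqrt{603667327358}}{8266}$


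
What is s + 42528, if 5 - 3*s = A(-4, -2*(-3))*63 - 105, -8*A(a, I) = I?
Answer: 510965/12 ≈ 42580.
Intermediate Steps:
A(a, I) = -I/8
s = 629/12 (s = 5/3 - (-(-1)*(-3)/4*63 - 105)/3 = 5/3 - (-1/8*6*63 - 105)/3 = 5/3 - (-3/4*63 - 105)/3 = 5/3 - (-189/4 - 105)/3 = 5/3 - 1/3*(-609/4) = 5/3 + 203/4 = 629/12 ≈ 52.417)
s + 42528 = 629/12 + 42528 = 510965/12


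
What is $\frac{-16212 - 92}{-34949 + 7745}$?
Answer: $\frac{4076}{6801} \approx 0.59932$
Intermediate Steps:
$\frac{-16212 - 92}{-34949 + 7745} = \frac{-16212 - 92}{-27204} = \left(-16212 - 92\right) \left(- \frac{1}{27204}\right) = \left(-16304\right) \left(- \frac{1}{27204}\right) = \frac{4076}{6801}$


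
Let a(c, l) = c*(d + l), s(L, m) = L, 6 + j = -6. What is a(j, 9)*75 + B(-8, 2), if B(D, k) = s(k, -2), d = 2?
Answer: -9898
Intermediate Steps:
j = -12 (j = -6 - 6 = -12)
a(c, l) = c*(2 + l)
B(D, k) = k
a(j, 9)*75 + B(-8, 2) = -12*(2 + 9)*75 + 2 = -12*11*75 + 2 = -132*75 + 2 = -9900 + 2 = -9898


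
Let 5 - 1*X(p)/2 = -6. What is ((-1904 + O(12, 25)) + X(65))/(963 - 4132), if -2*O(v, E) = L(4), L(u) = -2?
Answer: 1881/3169 ≈ 0.59356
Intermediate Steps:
X(p) = 22 (X(p) = 10 - 2*(-6) = 10 + 12 = 22)
O(v, E) = 1 (O(v, E) = -½*(-2) = 1)
((-1904 + O(12, 25)) + X(65))/(963 - 4132) = ((-1904 + 1) + 22)/(963 - 4132) = (-1903 + 22)/(-3169) = -1881*(-1/3169) = 1881/3169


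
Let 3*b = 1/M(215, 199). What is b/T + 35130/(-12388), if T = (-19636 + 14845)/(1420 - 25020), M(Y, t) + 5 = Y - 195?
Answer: -728149555/267079086 ≈ -2.7263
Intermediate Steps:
M(Y, t) = -200 + Y (M(Y, t) = -5 + (Y - 195) = -5 + (-195 + Y) = -200 + Y)
b = 1/45 (b = 1/(3*(-200 + 215)) = (1/3)/15 = (1/3)*(1/15) = 1/45 ≈ 0.022222)
T = 4791/23600 (T = -4791/(-23600) = -4791*(-1/23600) = 4791/23600 ≈ 0.20301)
b/T + 35130/(-12388) = 1/(45*(4791/23600)) + 35130/(-12388) = (1/45)*(23600/4791) + 35130*(-1/12388) = 4720/43119 - 17565/6194 = -728149555/267079086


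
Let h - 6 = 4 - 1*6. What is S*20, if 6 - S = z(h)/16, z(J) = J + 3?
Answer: 445/4 ≈ 111.25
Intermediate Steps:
h = 4 (h = 6 + (4 - 1*6) = 6 + (4 - 6) = 6 - 2 = 4)
z(J) = 3 + J
S = 89/16 (S = 6 - (3 + 4)/16 = 6 - 7/16 = 89/16 ≈ 5.5625)
S*20 = (89/16)*20 = 445/4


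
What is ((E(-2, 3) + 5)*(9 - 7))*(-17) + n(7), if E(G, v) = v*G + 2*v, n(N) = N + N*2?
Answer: -149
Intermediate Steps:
n(N) = 3*N (n(N) = N + 2*N = 3*N)
E(G, v) = 2*v + G*v (E(G, v) = G*v + 2*v = 2*v + G*v)
((E(-2, 3) + 5)*(9 - 7))*(-17) + n(7) = ((3*(2 - 2) + 5)*(9 - 7))*(-17) + 3*7 = ((3*0 + 5)*2)*(-17) + 21 = ((0 + 5)*2)*(-17) + 21 = (5*2)*(-17) + 21 = 10*(-17) + 21 = -170 + 21 = -149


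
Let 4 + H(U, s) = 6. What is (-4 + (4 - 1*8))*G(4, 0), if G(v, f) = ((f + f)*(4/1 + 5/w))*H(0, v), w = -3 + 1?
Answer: 0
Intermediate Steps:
H(U, s) = 2 (H(U, s) = -4 + 6 = 2)
w = -2
G(v, f) = 6*f (G(v, f) = ((f + f)*(4/1 + 5/(-2)))*2 = ((2*f)*(4*1 + 5*(-½)))*2 = ((2*f)*(4 - 5/2))*2 = ((2*f)*(3/2))*2 = (3*f)*2 = 6*f)
(-4 + (4 - 1*8))*G(4, 0) = (-4 + (4 - 1*8))*(6*0) = (-4 + (4 - 8))*0 = (-4 - 4)*0 = -8*0 = 0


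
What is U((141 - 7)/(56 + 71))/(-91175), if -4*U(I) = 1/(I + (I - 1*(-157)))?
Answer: 127/7369492900 ≈ 1.7233e-8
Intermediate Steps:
U(I) = -1/(4*(157 + 2*I)) (U(I) = -1/(4*(I + (I - 1*(-157)))) = -1/(4*(I + (I + 157))) = -1/(4*(I + (157 + I))) = -1/(4*(157 + 2*I)))
U((141 - 7)/(56 + 71))/(-91175) = -1/(628 + 8*((141 - 7)/(56 + 71)))/(-91175) = -1/(628 + 8*(134/127))*(-1/91175) = -1/(628 + 1072/127)*(-1/91175) = -1/80828/127*(-1/91175) = -1*127/80828*(-1/91175) = -127/80828*(-1/91175) = 127/7369492900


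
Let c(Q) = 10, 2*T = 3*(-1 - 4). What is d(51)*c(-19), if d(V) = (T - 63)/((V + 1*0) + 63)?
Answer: -235/38 ≈ -6.1842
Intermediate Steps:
T = -15/2 (T = (3*(-1 - 4))/2 = (3*(-5))/2 = (½)*(-15) = -15/2 ≈ -7.5000)
d(V) = -141/(2*(63 + V)) (d(V) = (-15/2 - 63)/((V + 1*0) + 63) = -141/(2*((V + 0) + 63)) = -141/(2*(V + 63)) = -141/(2*(63 + V)))
d(51)*c(-19) = -141/(126 + 2*51)*10 = -141/(126 + 102)*10 = -141/228*10 = -141*1/228*10 = -47/76*10 = -235/38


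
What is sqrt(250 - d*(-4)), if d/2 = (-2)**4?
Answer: 3*sqrt(42) ≈ 19.442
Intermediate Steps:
d = 32 (d = 2*(-2)**4 = 2*16 = 32)
sqrt(250 - d*(-4)) = sqrt(250 - 1*32*(-4)) = sqrt(250 - 32*(-4)) = sqrt(250 + 128) = sqrt(378) = 3*sqrt(42)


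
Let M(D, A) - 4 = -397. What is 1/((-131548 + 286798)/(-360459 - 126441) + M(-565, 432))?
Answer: -1082/425571 ≈ -0.0025425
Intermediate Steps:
M(D, A) = -393 (M(D, A) = 4 - 397 = -393)
1/((-131548 + 286798)/(-360459 - 126441) + M(-565, 432)) = 1/((-131548 + 286798)/(-360459 - 126441) - 393) = 1/(155250/(-486900) - 393) = 1/(155250*(-1/486900) - 393) = 1/(-345/1082 - 393) = 1/(-425571/1082) = -1082/425571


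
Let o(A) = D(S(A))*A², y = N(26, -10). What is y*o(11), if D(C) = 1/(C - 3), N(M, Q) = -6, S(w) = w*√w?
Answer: 726/(3 - 11*√11) ≈ -21.683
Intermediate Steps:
S(w) = w^(3/2)
D(C) = 1/(-3 + C)
y = -6
o(A) = A²/(-3 + A^(3/2))
y*o(11) = -6*11²/(-3 + 11^(3/2)) = -726/(-3 + 11*√11)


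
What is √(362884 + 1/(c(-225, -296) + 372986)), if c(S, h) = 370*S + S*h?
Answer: 5*√115193302643991/89084 ≈ 602.40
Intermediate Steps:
√(362884 + 1/(c(-225, -296) + 372986)) = √(362884 + 1/(-225*(370 - 296) + 372986)) = √(362884 + 1/(-225*74 + 372986)) = √(362884 + 1/(-16650 + 372986)) = √(362884 + 1/356336) = √(129308633025/356336) = 5*√115193302643991/89084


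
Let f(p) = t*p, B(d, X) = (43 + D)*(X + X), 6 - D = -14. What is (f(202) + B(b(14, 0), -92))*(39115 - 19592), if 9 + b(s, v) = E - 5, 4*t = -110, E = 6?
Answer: -334760881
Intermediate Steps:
t = -55/2 (t = (¼)*(-110) = -55/2 ≈ -27.500)
D = 20 (D = 6 - 1*(-14) = 6 + 14 = 20)
b(s, v) = -8 (b(s, v) = -9 + (6 - 5) = -9 + 1 = -8)
B(d, X) = 126*X (B(d, X) = (43 + 20)*(X + X) = 63*(2*X) = 126*X)
f(p) = -55*p/2
(f(202) + B(b(14, 0), -92))*(39115 - 19592) = (-55/2*202 + 126*(-92))*(39115 - 19592) = (-5555 - 11592)*19523 = -17147*19523 = -334760881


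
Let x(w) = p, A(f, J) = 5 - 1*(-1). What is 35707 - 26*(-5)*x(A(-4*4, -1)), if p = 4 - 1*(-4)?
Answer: 36747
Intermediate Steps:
p = 8 (p = 4 + 4 = 8)
A(f, J) = 6 (A(f, J) = 5 + 1 = 6)
x(w) = 8
35707 - 26*(-5)*x(A(-4*4, -1)) = 35707 - 26*(-5)*8 = 35707 - (-130)*8 = 35707 - 1*(-1040) = 35707 + 1040 = 36747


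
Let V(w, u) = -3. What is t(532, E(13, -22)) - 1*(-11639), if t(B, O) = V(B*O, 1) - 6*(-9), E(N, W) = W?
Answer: 11690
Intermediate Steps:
t(B, O) = 51 (t(B, O) = -3 - 6*(-9) = -3 + 54 = 51)
t(532, E(13, -22)) - 1*(-11639) = 51 - 1*(-11639) = 51 + 11639 = 11690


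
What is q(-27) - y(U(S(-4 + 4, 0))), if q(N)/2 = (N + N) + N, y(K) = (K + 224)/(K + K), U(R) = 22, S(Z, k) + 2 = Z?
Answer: -3687/22 ≈ -167.59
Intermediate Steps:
S(Z, k) = -2 + Z
y(K) = (224 + K)/(2*K) (y(K) = (224 + K)/((2*K)) = (224 + K)*(1/(2*K)) = (224 + K)/(2*K))
q(N) = 6*N (q(N) = 2*((N + N) + N) = 2*(2*N + N) = 2*(3*N) = 6*N)
q(-27) - y(U(S(-4 + 4, 0))) = 6*(-27) - (224 + 22)/(2*22) = -162 - 246/(2*22) = -162 - 1*123/22 = -162 - 123/22 = -3687/22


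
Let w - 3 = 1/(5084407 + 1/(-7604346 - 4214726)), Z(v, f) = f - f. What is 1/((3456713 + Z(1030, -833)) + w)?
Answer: 60092972410303/207724339218264764020 ≈ 2.8929e-7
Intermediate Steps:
Z(v, f) = 0
w = 180278929049981/60092972410303 (w = 3 + 1/(5084407 + 1/(-7604346 - 4214726)) = 3 + 1/(5084407 + 1/(-11819072)) = 3 + 1/(5084407 - 1/11819072) = 3 + 1/(60092972410303/11819072) = 3 + 11819072/60092972410303 = 180278929049981/60092972410303 ≈ 3.0000)
1/((3456713 + Z(1030, -833)) + w) = 1/((3456713 + 0) + 180278929049981/60092972410303) = 1/(3456713 + 180278929049981/60092972410303) = 1/(207724339218264764020/60092972410303) = 60092972410303/207724339218264764020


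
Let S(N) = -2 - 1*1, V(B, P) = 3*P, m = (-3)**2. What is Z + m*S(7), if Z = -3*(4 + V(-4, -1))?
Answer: -30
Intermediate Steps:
m = 9
Z = -3 (Z = -3*(4 + 3*(-1)) = -3*(4 - 3) = -3*1 = -3)
S(N) = -3 (S(N) = -2 - 1 = -3)
Z + m*S(7) = -3 + 9*(-3) = -3 - 27 = -30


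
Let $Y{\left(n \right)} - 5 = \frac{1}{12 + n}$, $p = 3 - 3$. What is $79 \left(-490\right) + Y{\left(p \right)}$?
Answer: $- \frac{464459}{12} \approx -38705.0$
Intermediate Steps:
$p = 0$
$Y{\left(n \right)} = 5 + \frac{1}{12 + n}$
$79 \left(-490\right) + Y{\left(p \right)} = 79 \left(-490\right) + \frac{61 + 5 \cdot 0}{12 + 0} = -38710 + \frac{61 + 0}{12} = -38710 + \frac{1}{12} \cdot 61 = -38710 + \frac{61}{12} = - \frac{464459}{12}$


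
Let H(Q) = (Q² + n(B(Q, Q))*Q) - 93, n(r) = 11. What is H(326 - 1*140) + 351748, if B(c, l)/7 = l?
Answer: 388297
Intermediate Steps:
B(c, l) = 7*l
H(Q) = -93 + Q² + 11*Q (H(Q) = (Q² + 11*Q) - 93 = -93 + Q² + 11*Q)
H(326 - 1*140) + 351748 = (-93 + (326 - 1*140)² + 11*(326 - 1*140)) + 351748 = (-93 + (326 - 140)² + 11*(326 - 140)) + 351748 = (-93 + 186² + 11*186) + 351748 = (-93 + 34596 + 2046) + 351748 = 36549 + 351748 = 388297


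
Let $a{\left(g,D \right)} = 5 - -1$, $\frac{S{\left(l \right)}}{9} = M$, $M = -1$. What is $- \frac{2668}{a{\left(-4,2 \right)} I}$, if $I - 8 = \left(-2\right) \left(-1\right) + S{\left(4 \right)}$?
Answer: $- \frac{1334}{3} \approx -444.67$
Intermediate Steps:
$S{\left(l \right)} = -9$ ($S{\left(l \right)} = 9 \left(-1\right) = -9$)
$a{\left(g,D \right)} = 6$ ($a{\left(g,D \right)} = 5 + 1 = 6$)
$I = 1$ ($I = 8 - 7 = 1$)
$- \frac{2668}{a{\left(-4,2 \right)} I} = - \frac{2668}{6 \cdot 1} = - \frac{2668}{6} = \left(-2668\right) \frac{1}{6} = - \frac{1334}{3}$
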